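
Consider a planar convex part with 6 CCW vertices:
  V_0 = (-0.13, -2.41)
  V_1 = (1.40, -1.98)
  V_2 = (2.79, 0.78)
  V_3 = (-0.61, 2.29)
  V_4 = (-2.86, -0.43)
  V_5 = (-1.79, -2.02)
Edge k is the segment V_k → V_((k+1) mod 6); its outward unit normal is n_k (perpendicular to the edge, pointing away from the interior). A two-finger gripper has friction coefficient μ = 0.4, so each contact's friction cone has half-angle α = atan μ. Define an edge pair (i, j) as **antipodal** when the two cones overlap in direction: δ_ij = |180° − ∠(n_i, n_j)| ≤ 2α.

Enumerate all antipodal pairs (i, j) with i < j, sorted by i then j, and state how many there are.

count = 5; pairs: (0,2), (0,3), (1,3), (2,4), (2,5)

α = atan 0.4 = 21.80°;  2α = 43.60°
n_0 = (+0.2706, -0.9627)
n_1 = (+0.8931, -0.4498)
n_2 = (+0.4059, +0.9139)
n_3 = (-0.7705, +0.6374)
n_4 = (-0.8296, -0.5583)
n_5 = (-0.2287, -0.9735)
  (0,1): δ = 132.43°  ·
  (0,2): δ = 39.64°  ✓
  (0,3): δ = 34.70°  ✓
  (0,4): δ = 108.24°  ·
  (0,5): δ = 151.08°  ·
  (1,2): δ = 87.22°  ·
  (1,3): δ = 12.87°  ✓
  (1,4): δ = 60.67°  ·
  (1,5): δ = 103.51°  ·
  (2,3): δ = 105.65°  ·
  (2,4): δ = 32.11°  ✓
  (2,5): δ = 10.73°  ✓
  (3,4): δ = 106.46°  ·
  (3,5): δ = 63.62°  ·
  (4,5): δ = 137.16°  ·
antipodal pairs: 5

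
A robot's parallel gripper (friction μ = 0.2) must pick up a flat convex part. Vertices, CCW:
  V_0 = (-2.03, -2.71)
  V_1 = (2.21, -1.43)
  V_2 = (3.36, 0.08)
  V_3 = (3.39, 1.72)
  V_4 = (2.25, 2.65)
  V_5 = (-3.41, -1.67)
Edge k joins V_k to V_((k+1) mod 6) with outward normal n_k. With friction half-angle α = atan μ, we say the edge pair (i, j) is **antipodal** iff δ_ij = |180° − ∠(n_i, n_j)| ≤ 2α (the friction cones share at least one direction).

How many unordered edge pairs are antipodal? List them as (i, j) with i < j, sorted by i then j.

count = 3; pairs: (0,4), (1,4), (3,5)

α = atan 0.2 = 11.31°;  2α = 22.62°
n_0 = (+0.2890, -0.9573)
n_1 = (+0.7956, -0.6059)
n_2 = (+0.9998, -0.0183)
n_3 = (+0.6321, +0.7749)
n_4 = (-0.6067, +0.7949)
n_5 = (-0.6019, -0.7986)
  (0,1): δ = 144.09°  ·
  (0,2): δ = 107.85°  ·
  (0,3): δ = 56.01°  ·
  (0,4): δ = 20.55°  ✓
  (0,5): δ = 126.20°  ·
  (1,2): δ = 143.76°  ·
  (1,3): δ = 91.91°  ·
  (1,4): δ = 15.35°  ✓
  (1,5): δ = 90.29°  ·
  (2,3): δ = 128.16°  ·
  (2,4): δ = 51.60°  ·
  (2,5): δ = 54.05°  ·
  (3,4): δ = 103.44°  ·
  (3,5): δ = 2.20°  ✓
  (4,5): δ = 74.36°  ·
antipodal pairs: 3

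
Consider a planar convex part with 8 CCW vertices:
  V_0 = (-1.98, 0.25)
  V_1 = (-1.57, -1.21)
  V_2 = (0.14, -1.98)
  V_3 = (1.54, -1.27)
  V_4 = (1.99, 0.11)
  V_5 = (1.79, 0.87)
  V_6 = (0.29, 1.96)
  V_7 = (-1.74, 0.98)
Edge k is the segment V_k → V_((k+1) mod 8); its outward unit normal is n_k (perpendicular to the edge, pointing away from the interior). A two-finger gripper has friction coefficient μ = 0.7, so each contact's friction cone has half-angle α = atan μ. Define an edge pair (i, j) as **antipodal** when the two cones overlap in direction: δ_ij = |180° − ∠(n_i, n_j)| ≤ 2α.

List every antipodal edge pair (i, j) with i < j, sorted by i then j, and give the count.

count = 12; pairs: (0,3), (0,4), (0,5), (1,4), (1,5), (1,6), (2,5), (2,6), (2,7), (3,6), (3,7), (4,7)

α = atan 0.7 = 34.99°;  2α = 69.98°
n_0 = (-0.9628, -0.2704)
n_1 = (-0.4106, -0.9118)
n_2 = (+0.4523, -0.8919)
n_3 = (+0.9507, -0.3100)
n_4 = (+0.9671, +0.2545)
n_5 = (+0.5879, +0.8090)
n_6 = (-0.4347, +0.9006)
n_7 = (-0.9500, +0.3123)
  (0,1): δ = 129.93°  ·
  (0,2): δ = 78.79°  ·
  (0,3): δ = 33.75°  ✓
  (0,4): δ = 0.94°  ✓
  (0,5): δ = 38.31°  ✓
  (0,6): δ = 100.08°  ·
  (0,7): δ = 146.11°  ·
  (1,2): δ = 128.87°  ·
  (1,3): δ = 83.82°  ·
  (1,4): δ = 51.01°  ✓
  (1,5): δ = 11.76°  ✓
  (1,6): δ = 50.01°  ✓
  (1,7): δ = 96.04°  ·
  (2,3): δ = 134.95°  ·
  (2,4): δ = 102.15°  ·
  (2,5): δ = 62.90°  ✓
  (2,6): δ = 1.12°  ✓
  (2,7): δ = 44.91°  ✓
  (3,4): δ = 147.20°  ·
  (3,5): δ = 107.94°  ·
  (3,6): δ = 46.17°  ✓
  (3,7): δ = 0.14°  ✓
  (4,5): δ = 140.75°  ·
  (4,6): δ = 78.97°  ·
  (4,7): δ = 32.94°  ✓
  (5,6): δ = 118.23°  ·
  (5,7): δ = 72.19°  ·
  (6,7): δ = 133.97°  ·
antipodal pairs: 12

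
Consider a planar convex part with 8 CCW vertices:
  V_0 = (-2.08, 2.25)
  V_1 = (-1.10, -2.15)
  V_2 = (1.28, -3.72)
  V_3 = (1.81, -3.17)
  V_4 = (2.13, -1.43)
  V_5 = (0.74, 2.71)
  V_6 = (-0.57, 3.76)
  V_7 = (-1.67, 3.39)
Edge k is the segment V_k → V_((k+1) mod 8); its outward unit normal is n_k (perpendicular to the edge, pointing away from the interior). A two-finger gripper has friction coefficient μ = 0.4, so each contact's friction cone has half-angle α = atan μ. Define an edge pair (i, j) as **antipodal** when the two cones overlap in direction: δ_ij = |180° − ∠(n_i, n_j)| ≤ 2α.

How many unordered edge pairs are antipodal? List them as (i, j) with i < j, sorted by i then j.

α = atan 0.4 = 21.80°;  2α = 43.60°
n_0 = (-0.9761, -0.2174)
n_1 = (-0.5506, -0.8347)
n_2 = (+0.7201, -0.6939)
n_3 = (+0.9835, -0.1809)
n_4 = (+0.9480, +0.3183)
n_5 = (+0.6254, +0.7803)
n_6 = (-0.3188, +0.9478)
n_7 = (-0.9410, +0.3384)
  (0,1): δ = 135.97°  ·
  (0,2): δ = 56.50°  ·
  (0,3): δ = 22.98°  ✓
  (0,4): δ = 6.00°  ✓
  (0,5): δ = 38.73°  ✓
  (0,6): δ = 96.03°  ·
  (0,7): δ = 147.66°  ·
  (1,2): δ = 100.53°  ·
  (1,3): δ = 67.01°  ·
  (1,4): δ = 38.03°  ✓
  (1,5): δ = 5.30°  ✓
  (1,6): δ = 52.00°  ·
  (1,7): δ = 103.63°  ·
  (2,3): δ = 146.48°  ·
  (2,4): δ = 117.50°  ·
  (2,5): δ = 84.77°  ·
  (2,6): δ = 27.47°  ✓
  (2,7): δ = 24.16°  ✓
  (3,4): δ = 151.02°  ·
  (3,5): δ = 118.29°  ·
  (3,6): δ = 60.99°  ·
  (3,7): δ = 9.36°  ✓
  (4,5): δ = 147.27°  ·
  (4,6): δ = 89.97°  ·
  (4,7): δ = 38.34°  ✓
  (5,6): δ = 122.70°  ·
  (5,7): δ = 71.07°  ·
  (6,7): δ = 128.37°  ·
antipodal pairs: 9

count = 9; pairs: (0,3), (0,4), (0,5), (1,4), (1,5), (2,6), (2,7), (3,7), (4,7)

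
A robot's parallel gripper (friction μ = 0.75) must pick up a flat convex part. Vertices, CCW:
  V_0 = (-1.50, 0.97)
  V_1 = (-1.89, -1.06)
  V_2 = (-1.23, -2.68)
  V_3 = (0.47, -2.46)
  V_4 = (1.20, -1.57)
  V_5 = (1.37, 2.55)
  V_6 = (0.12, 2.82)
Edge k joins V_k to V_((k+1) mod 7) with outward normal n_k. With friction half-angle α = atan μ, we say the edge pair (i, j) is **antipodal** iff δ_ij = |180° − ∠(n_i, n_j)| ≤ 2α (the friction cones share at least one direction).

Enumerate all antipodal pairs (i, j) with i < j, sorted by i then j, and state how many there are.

α = atan 0.75 = 36.87°;  2α = 73.74°
n_0 = (-0.9820, +0.1887)
n_1 = (-0.9261, -0.3773)
n_2 = (+0.1283, -0.9917)
n_3 = (+0.7732, -0.6342)
n_4 = (+0.9991, -0.0412)
n_5 = (+0.2111, +0.9775)
n_6 = (-0.7523, +0.6588)
  (0,1): δ = 146.96°  ·
  (0,2): δ = 71.75°  ✓
  (0,3): δ = 28.48°  ✓
  (0,4): δ = 8.51°  ✓
  (0,5): δ = 88.69°  ·
  (0,6): δ = 149.67°  ·
  (1,2): δ = 104.79°  ·
  (1,3): δ = 61.53°  ✓
  (1,4): δ = 24.53°  ✓
  (1,5): δ = 55.65°  ✓
  (1,6): δ = 116.63°  ·
  (2,3): δ = 136.73°  ·
  (2,4): δ = 99.74°  ·
  (2,5): δ = 19.56°  ✓
  (2,6): δ = 41.42°  ✓
  (3,4): δ = 143.00°  ·
  (3,5): δ = 62.83°  ✓
  (3,6): δ = 1.85°  ✓
  (4,5): δ = 99.83°  ·
  (4,6): δ = 38.85°  ✓
  (5,6): δ = 119.02°  ·
antipodal pairs: 11

count = 11; pairs: (0,2), (0,3), (0,4), (1,3), (1,4), (1,5), (2,5), (2,6), (3,5), (3,6), (4,6)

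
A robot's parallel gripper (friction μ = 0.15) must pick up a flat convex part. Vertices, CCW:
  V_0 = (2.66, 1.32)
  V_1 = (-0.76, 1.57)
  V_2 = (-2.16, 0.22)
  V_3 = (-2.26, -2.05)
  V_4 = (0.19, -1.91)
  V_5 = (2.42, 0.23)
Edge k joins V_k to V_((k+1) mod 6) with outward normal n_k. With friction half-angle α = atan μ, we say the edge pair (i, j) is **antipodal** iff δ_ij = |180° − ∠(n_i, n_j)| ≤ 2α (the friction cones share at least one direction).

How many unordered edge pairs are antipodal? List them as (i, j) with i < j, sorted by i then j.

α = atan 0.15 = 8.53°;  2α = 17.06°
n_0 = (+0.0729, +0.9973)
n_1 = (-0.6941, +0.7198)
n_2 = (-0.9990, +0.0440)
n_3 = (+0.0570, -0.9984)
n_4 = (+0.6924, -0.7215)
n_5 = (+0.9766, -0.2150)
  (0,1): δ = 131.86°  ·
  (0,2): δ = 88.34°  ·
  (0,3): δ = 7.45°  ✓
  (0,4): δ = 48.00°  ·
  (0,5): δ = 81.76°  ·
  (1,2): δ = 136.48°  ·
  (1,3): δ = 40.69°  ·
  (1,4): δ = 0.14°  ✓
  (1,5): δ = 33.62°  ·
  (2,3): δ = 84.21°  ·
  (2,4): δ = 43.66°  ·
  (2,5): δ = 9.90°  ✓
  (3,4): δ = 139.45°  ·
  (3,5): δ = 105.69°  ·
  (4,5): δ = 146.24°  ·
antipodal pairs: 3

count = 3; pairs: (0,3), (1,4), (2,5)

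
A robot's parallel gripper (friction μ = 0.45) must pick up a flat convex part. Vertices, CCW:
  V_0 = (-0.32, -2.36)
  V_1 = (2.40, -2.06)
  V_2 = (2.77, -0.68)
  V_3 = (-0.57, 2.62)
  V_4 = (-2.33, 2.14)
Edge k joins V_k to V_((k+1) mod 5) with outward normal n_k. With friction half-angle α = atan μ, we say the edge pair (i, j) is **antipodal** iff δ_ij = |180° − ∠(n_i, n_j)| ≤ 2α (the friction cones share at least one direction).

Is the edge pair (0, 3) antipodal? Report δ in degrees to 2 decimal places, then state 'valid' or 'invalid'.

α = atan 0.45 = 24.23°;  2α = 48.46°
edge 0: e_0 = (+2.72, +0.30);  n_0 = (+0.1096, -0.9940)
edge 3: e_3 = (-1.76, -0.48);  n_3 = (-0.2631, +0.9648)
∠(n_0, n_3) = 171.04°
δ = |180° − 171.04°| = 8.96°
8.96° ≤ 2α = 48.46°  →  valid

δ = 8.96°, valid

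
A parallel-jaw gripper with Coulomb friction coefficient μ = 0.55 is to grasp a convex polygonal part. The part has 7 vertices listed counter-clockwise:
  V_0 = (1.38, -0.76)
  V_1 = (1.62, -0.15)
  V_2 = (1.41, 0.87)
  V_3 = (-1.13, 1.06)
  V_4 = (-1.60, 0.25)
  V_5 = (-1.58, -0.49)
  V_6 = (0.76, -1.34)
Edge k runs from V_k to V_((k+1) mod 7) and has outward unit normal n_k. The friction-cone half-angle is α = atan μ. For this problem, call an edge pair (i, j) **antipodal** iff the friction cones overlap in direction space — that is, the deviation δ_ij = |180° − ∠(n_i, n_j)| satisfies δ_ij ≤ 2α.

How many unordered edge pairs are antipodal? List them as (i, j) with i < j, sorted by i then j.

α = atan 0.55 = 28.81°;  2α = 57.62°
n_0 = (+0.9306, -0.3661)
n_1 = (+0.9795, +0.2017)
n_2 = (+0.0746, +0.9972)
n_3 = (-0.8649, +0.5019)
n_4 = (-0.9996, -0.0270)
n_5 = (-0.3414, -0.9399)
n_6 = (+0.6832, -0.7303)
  (0,1): δ = 146.89°  ·
  (0,2): δ = 72.80°  ·
  (0,3): δ = 8.65°  ✓
  (0,4): δ = 23.02°  ✓
  (0,5): δ = 91.51°  ·
  (0,6): δ = 154.57°  ·
  (1,2): δ = 105.91°  ·
  (1,3): δ = 41.76°  ✓
  (1,4): δ = 10.09°  ✓
  (1,5): δ = 58.40°  ·
  (1,6): δ = 121.46°  ·
  (2,3): δ = 115.85°  ·
  (2,4): δ = 84.17°  ·
  (2,5): δ = 15.69°  ✓
  (2,6): δ = 47.37°  ✓
  (3,4): δ = 148.33°  ·
  (3,5): δ = 79.84°  ·
  (3,6): δ = 16.78°  ✓
  (4,5): δ = 111.51°  ·
  (4,6): δ = 48.46°  ✓
  (5,6): δ = 116.95°  ·
antipodal pairs: 8

count = 8; pairs: (0,3), (0,4), (1,3), (1,4), (2,5), (2,6), (3,6), (4,6)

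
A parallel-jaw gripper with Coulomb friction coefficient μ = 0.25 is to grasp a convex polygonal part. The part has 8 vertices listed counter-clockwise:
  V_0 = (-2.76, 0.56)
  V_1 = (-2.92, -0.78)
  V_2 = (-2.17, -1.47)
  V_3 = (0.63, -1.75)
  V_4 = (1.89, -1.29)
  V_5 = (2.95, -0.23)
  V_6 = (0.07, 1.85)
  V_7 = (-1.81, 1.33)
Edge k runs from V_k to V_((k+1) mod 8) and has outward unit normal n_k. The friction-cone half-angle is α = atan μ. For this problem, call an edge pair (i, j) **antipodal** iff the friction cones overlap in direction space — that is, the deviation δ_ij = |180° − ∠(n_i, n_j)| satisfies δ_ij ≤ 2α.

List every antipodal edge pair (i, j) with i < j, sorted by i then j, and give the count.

count = 5; pairs: (1,5), (2,6), (3,6), (3,7), (4,7)

α = atan 0.25 = 14.04°;  2α = 28.07°
n_0 = (-0.9929, +0.1186)
n_1 = (-0.6771, -0.7359)
n_2 = (-0.0995, -0.9950)
n_3 = (+0.3429, -0.9394)
n_4 = (+0.7071, -0.7071)
n_5 = (+0.5855, +0.8107)
n_6 = (-0.2666, +0.9638)
n_7 = (-0.6297, +0.7769)
  (0,1): δ = 125.81°  ·
  (0,2): δ = 88.90°  ·
  (0,3): δ = 63.13°  ·
  (0,4): δ = 38.19°  ·
  (0,5): δ = 60.97°  ·
  (0,6): δ = 112.27°  ·
  (0,7): δ = 135.83°  ·
  (1,2): δ = 143.10°  ·
  (1,3): δ = 117.33°  ·
  (1,4): δ = 92.39°  ·
  (1,5): δ = 6.78°  ✓
  (1,6): δ = 58.08°  ·
  (1,7): δ = 81.64°  ·
  (2,3): δ = 154.23°  ·
  (2,4): δ = 129.29°  ·
  (2,5): δ = 30.13°  ·
  (2,6): δ = 21.17°  ✓
  (2,7): δ = 44.74°  ·
  (3,4): δ = 155.06°  ·
  (3,5): δ = 55.89°  ·
  (3,6): δ = 4.59°  ✓
  (3,7): δ = 18.97°  ✓
  (4,5): δ = 80.84°  ·
  (4,6): δ = 29.54°  ·
  (4,7): δ = 5.97°  ✓
  (5,6): δ = 128.70°  ·
  (5,7): δ = 105.14°  ·
  (6,7): δ = 156.44°  ·
antipodal pairs: 5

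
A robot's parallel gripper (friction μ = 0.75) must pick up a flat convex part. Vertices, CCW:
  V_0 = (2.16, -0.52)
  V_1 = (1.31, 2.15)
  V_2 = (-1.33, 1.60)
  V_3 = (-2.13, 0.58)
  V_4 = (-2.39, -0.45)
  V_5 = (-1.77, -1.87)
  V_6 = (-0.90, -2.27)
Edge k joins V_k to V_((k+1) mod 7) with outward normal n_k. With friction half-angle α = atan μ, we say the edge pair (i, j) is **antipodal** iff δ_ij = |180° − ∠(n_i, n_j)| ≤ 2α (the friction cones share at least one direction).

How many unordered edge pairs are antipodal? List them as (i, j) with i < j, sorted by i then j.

α = atan 0.75 = 36.87°;  2α = 73.74°
n_0 = (+0.9529, +0.3034)
n_1 = (-0.2040, +0.9790)
n_2 = (-0.7869, +0.6171)
n_3 = (-0.9696, +0.2447)
n_4 = (-0.9165, -0.4001)
n_5 = (-0.4177, -0.9086)
n_6 = (+0.4964, -0.8681)
  (0,1): δ = 95.89°  ·
  (0,2): δ = 55.77°  ✓
  (0,3): δ = 31.83°  ✓
  (0,4): δ = 5.93°  ✓
  (0,5): δ = 47.65°  ✓
  (0,6): δ = 102.11°  ·
  (1,2): δ = 139.88°  ·
  (1,3): δ = 115.94°  ·
  (1,4): δ = 78.18°  ·
  (1,5): δ = 36.46°  ✓
  (1,6): δ = 18.00°  ✓
  (2,3): δ = 156.06°  ·
  (2,4): δ = 118.31°  ·
  (2,5): δ = 76.58°  ·
  (2,6): δ = 22.13°  ✓
  (3,4): δ = 142.25°  ·
  (3,5): δ = 100.52°  ·
  (3,6): δ = 46.07°  ✓
  (4,5): δ = 138.28°  ·
  (4,6): δ = 83.82°  ·
  (5,6): δ = 125.54°  ·
antipodal pairs: 8

count = 8; pairs: (0,2), (0,3), (0,4), (0,5), (1,5), (1,6), (2,6), (3,6)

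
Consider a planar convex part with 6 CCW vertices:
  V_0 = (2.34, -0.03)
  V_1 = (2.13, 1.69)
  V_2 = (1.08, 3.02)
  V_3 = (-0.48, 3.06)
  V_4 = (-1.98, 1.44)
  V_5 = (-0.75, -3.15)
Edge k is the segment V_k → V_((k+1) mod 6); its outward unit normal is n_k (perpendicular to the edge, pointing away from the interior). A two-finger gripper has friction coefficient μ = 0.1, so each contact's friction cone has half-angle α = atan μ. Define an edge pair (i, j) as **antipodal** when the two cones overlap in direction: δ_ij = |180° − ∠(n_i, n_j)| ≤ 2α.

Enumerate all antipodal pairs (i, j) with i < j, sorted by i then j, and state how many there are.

α = atan 0.1 = 5.71°;  2α = 11.42°
n_0 = (+0.9926, +0.1212)
n_1 = (+0.7849, +0.6196)
n_2 = (+0.0256, +0.9997)
n_3 = (-0.7338, +0.6794)
n_4 = (-0.9659, -0.2588)
n_5 = (+0.7105, -0.7037)
  (0,1): δ = 148.67°  ·
  (0,2): δ = 98.43°  ·
  (0,3): δ = 49.76°  ·
  (0,4): δ = 8.04°  ✓
  (0,5): δ = 128.32°  ·
  (1,2): δ = 129.76°  ·
  (1,3): δ = 81.09°  ·
  (1,4): δ = 23.29°  ·
  (1,5): δ = 96.99°  ·
  (2,3): δ = 131.33°  ·
  (2,4): δ = 73.53°  ·
  (2,5): δ = 46.75°  ·
  (3,4): δ = 122.20°  ·
  (3,5): δ = 1.93°  ✓
  (4,5): δ = 59.72°  ·
antipodal pairs: 2

count = 2; pairs: (0,4), (3,5)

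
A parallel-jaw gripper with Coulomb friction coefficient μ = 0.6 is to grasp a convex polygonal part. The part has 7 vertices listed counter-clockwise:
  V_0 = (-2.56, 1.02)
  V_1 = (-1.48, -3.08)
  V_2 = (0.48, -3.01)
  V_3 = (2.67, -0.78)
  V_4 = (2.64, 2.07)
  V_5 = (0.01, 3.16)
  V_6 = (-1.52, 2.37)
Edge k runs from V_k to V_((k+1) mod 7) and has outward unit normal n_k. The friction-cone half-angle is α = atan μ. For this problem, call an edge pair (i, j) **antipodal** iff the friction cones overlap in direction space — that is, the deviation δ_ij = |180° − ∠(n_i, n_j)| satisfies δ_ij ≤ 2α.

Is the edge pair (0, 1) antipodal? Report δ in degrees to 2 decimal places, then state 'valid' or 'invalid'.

α = atan 0.6 = 30.96°;  2α = 61.93°
edge 0: e_0 = (+1.08, -4.10);  n_0 = (-0.9670, -0.2547)
edge 1: e_1 = (+1.96, +0.07);  n_1 = (+0.0357, -0.9994)
∠(n_0, n_1) = 77.29°
δ = |180° − 77.29°| = 102.71°
102.71° > 2α = 61.93°  →  invalid

δ = 102.71°, invalid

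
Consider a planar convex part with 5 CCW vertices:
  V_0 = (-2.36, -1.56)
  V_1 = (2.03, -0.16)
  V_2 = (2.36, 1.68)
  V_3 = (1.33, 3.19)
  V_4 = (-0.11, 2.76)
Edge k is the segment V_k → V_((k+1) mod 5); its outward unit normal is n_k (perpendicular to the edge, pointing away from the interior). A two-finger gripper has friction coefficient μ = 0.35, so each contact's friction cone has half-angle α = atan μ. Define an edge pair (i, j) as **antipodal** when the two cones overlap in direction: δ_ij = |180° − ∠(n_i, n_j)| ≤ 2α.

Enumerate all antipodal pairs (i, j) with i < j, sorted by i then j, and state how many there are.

α = atan 0.35 = 19.29°;  2α = 38.58°
n_0 = (+0.3038, -0.9527)
n_1 = (+0.9843, -0.1765)
n_2 = (+0.8261, +0.5635)
n_3 = (-0.2861, +0.9582)
n_4 = (-0.8869, +0.4619)
  (0,1): δ = 117.86°  ·
  (0,2): δ = 73.39°  ·
  (0,3): δ = 1.06°  ✓
  (0,4): δ = 44.80°  ·
  (1,2): δ = 135.53°  ·
  (1,3): δ = 63.21°  ·
  (1,4): δ = 17.34°  ✓
  (2,3): δ = 107.67°  ·
  (2,4): δ = 61.81°  ·
  (3,4): δ = 134.14°  ·
antipodal pairs: 2

count = 2; pairs: (0,3), (1,4)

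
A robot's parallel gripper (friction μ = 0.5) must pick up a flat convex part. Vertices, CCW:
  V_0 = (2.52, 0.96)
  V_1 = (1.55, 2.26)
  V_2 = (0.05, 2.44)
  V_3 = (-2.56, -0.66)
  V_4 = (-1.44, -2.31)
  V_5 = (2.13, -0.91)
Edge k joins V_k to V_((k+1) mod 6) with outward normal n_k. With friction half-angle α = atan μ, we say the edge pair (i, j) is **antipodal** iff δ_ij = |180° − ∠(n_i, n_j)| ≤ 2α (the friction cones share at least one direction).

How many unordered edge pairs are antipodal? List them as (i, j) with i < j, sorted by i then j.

count = 6; pairs: (0,3), (1,3), (1,4), (2,4), (2,5), (3,5)

α = atan 0.5 = 26.57°;  2α = 53.13°
n_0 = (+0.8015, +0.5980)
n_1 = (+0.1191, +0.9929)
n_2 = (-0.7650, +0.6441)
n_3 = (-0.8274, -0.5616)
n_4 = (+0.3651, -0.9310)
n_5 = (+0.9789, -0.2042)
  (0,1): δ = 133.57°  ·
  (0,2): δ = 76.82°  ·
  (0,3): δ = 2.56°  ✓
  (0,4): δ = 74.68°  ·
  (0,5): δ = 131.49°  ·
  (1,2): δ = 123.25°  ·
  (1,3): δ = 48.99°  ✓
  (1,4): δ = 28.26°  ✓
  (1,5): δ = 85.06°  ·
  (2,3): δ = 105.74°  ·
  (2,4): δ = 28.49°  ✓
  (2,5): δ = 28.31°  ✓
  (3,4): δ = 102.76°  ·
  (3,5): δ = 45.95°  ✓
  (4,5): δ = 123.19°  ·
antipodal pairs: 6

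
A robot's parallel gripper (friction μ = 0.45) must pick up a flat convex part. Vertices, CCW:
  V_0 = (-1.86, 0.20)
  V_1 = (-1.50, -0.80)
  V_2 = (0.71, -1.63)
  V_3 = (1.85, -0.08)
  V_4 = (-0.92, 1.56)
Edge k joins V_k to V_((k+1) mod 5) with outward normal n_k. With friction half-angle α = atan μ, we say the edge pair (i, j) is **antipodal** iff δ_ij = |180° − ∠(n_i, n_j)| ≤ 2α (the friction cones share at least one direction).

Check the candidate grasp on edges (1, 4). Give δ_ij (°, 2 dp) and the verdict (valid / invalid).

α = atan 0.45 = 24.23°;  2α = 48.46°
edge 1: e_1 = (+2.21, -0.83);  n_1 = (-0.3516, -0.9362)
edge 4: e_4 = (-0.94, -1.36);  n_4 = (-0.8226, +0.5686)
∠(n_1, n_4) = 104.07°
δ = |180° − 104.07°| = 75.93°
75.93° > 2α = 48.46°  →  invalid

δ = 75.93°, invalid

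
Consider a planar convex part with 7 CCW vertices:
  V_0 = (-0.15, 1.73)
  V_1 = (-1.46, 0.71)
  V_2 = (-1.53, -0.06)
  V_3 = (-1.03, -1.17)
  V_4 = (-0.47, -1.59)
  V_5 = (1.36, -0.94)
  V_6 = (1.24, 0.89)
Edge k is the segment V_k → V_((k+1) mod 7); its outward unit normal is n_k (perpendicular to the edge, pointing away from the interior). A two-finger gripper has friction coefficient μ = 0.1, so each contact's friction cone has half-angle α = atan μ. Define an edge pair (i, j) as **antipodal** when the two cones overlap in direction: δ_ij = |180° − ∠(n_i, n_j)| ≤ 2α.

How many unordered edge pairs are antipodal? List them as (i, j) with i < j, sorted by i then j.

count = 2; pairs: (1,5), (3,6)

α = atan 0.1 = 5.71°;  2α = 11.42°
n_0 = (-0.6144, +0.7890)
n_1 = (-0.9959, +0.0905)
n_2 = (-0.9118, -0.4107)
n_3 = (-0.6000, -0.8000)
n_4 = (+0.3347, -0.9423)
n_5 = (+0.9979, +0.0654)
n_6 = (+0.5172, +0.8559)
  (0,1): δ = 133.10°  ·
  (0,2): δ = 103.66°  ·
  (0,3): δ = 74.78°  ·
  (0,4): δ = 18.35°  ·
  (0,5): δ = 55.85°  ·
  (0,6): δ = 110.95°  ·
  (1,2): δ = 150.56°  ·
  (1,3): δ = 121.68°  ·
  (1,4): δ = 65.25°  ·
  (1,5): δ = 8.95°  ✓
  (1,6): δ = 64.05°  ·
  (2,3): δ = 151.12°  ·
  (2,4): δ = 94.69°  ·
  (2,5): δ = 20.50°  ·
  (2,6): δ = 34.61°  ·
  (3,4): δ = 123.58°  ·
  (3,5): δ = 49.38°  ·
  (3,6): δ = 5.72°  ✓
  (4,5): δ = 105.80°  ·
  (4,6): δ = 50.70°  ·
  (5,6): δ = 124.90°  ·
antipodal pairs: 2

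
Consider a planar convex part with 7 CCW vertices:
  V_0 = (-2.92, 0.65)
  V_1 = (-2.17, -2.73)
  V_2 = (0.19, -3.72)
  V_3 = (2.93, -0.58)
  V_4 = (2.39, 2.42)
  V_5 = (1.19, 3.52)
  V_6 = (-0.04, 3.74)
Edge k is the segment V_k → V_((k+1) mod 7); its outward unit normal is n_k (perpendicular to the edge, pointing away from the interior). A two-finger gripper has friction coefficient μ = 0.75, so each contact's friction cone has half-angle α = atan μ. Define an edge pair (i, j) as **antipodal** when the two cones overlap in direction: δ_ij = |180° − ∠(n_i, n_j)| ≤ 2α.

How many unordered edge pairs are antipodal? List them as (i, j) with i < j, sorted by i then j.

α = atan 0.75 = 36.87°;  2α = 73.74°
n_0 = (-0.9763, -0.2166)
n_1 = (-0.3868, -0.9221)
n_2 = (+0.7535, -0.6575)
n_3 = (+0.9842, +0.1772)
n_4 = (+0.6757, +0.7372)
n_5 = (+0.1761, +0.9844)
n_6 = (-0.7315, +0.6818)
  (0,1): δ = 125.27°  ·
  (0,2): δ = 53.62°  ✓
  (0,3): δ = 2.31°  ✓
  (0,4): δ = 34.98°  ✓
  (0,5): δ = 67.35°  ✓
  (0,6): δ = 124.50°  ·
  (1,2): δ = 108.35°  ·
  (1,3): δ = 57.04°  ✓
  (1,4): δ = 19.75°  ✓
  (1,5): δ = 12.62°  ✓
  (1,6): δ = 69.77°  ✓
  (2,3): δ = 128.69°  ·
  (2,4): δ = 91.40°  ·
  (2,5): δ = 59.03°  ✓
  (2,6): δ = 1.88°  ✓
  (3,4): δ = 142.71°  ·
  (3,5): δ = 110.34°  ·
  (3,6): δ = 53.19°  ✓
  (4,5): δ = 147.63°  ·
  (4,6): δ = 90.47°  ·
  (5,6): δ = 122.84°  ·
antipodal pairs: 11

count = 11; pairs: (0,2), (0,3), (0,4), (0,5), (1,3), (1,4), (1,5), (1,6), (2,5), (2,6), (3,6)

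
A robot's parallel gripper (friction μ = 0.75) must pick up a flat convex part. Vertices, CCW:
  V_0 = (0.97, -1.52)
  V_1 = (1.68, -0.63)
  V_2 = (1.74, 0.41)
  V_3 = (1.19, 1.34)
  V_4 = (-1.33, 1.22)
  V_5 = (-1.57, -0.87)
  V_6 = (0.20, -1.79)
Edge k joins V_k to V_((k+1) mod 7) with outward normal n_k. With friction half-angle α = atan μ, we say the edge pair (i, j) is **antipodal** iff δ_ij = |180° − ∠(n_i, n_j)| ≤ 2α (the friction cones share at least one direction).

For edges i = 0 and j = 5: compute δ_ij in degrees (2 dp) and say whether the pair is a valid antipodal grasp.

α = atan 0.75 = 36.87°;  2α = 73.74°
edge 0: e_0 = (+0.71, +0.89);  n_0 = (+0.7817, -0.6236)
edge 5: e_5 = (+1.77, -0.92);  n_5 = (-0.4612, -0.8873)
∠(n_0, n_5) = 78.88°
δ = |180° − 78.88°| = 101.12°
101.12° > 2α = 73.74°  →  invalid

δ = 101.12°, invalid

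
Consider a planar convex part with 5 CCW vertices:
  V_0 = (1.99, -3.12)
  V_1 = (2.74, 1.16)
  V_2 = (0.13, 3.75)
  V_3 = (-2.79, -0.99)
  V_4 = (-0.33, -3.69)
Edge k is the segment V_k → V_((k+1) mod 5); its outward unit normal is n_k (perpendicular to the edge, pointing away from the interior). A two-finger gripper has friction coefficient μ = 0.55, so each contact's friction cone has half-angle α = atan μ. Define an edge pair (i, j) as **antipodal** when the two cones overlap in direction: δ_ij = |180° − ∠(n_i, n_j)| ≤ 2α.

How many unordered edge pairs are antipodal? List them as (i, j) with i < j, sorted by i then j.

count = 4; pairs: (0,2), (0,3), (1,3), (2,4)

α = atan 0.55 = 28.81°;  2α = 57.62°
n_0 = (+0.9850, -0.1726)
n_1 = (+0.7044, +0.7098)
n_2 = (-0.8514, +0.5245)
n_3 = (-0.7392, -0.6735)
n_4 = (+0.2386, -0.9711)
  (0,1): δ = 124.84°  ·
  (0,2): δ = 21.70°  ✓
  (0,3): δ = 52.28°  ✓
  (0,4): δ = 113.74°  ·
  (1,2): δ = 76.85°  ·
  (1,3): δ = 2.88°  ✓
  (1,4): δ = 58.58°  ·
  (2,3): δ = 106.03°  ·
  (2,4): δ = 44.56°  ✓
  (3,4): δ = 118.53°  ·
antipodal pairs: 4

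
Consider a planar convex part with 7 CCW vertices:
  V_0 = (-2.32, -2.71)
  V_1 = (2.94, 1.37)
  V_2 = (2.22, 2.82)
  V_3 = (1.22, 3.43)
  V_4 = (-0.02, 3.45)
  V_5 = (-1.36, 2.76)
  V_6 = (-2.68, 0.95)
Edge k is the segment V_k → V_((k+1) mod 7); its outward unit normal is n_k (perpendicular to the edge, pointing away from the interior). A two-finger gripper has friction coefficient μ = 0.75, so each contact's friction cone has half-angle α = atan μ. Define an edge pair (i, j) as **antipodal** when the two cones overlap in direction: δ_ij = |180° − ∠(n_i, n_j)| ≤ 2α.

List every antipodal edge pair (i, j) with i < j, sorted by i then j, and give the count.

α = atan 0.75 = 36.87°;  2α = 73.74°
n_0 = (+0.6129, -0.7902)
n_1 = (+0.8957, +0.4447)
n_2 = (+0.5208, +0.8537)
n_3 = (+0.0161, +0.9999)
n_4 = (-0.4578, +0.8891)
n_5 = (-0.8080, +0.5892)
n_6 = (-0.9952, -0.0979)
  (0,1): δ = 101.39°  ·
  (0,2): δ = 69.18°  ✓
  (0,3): δ = 38.72°  ✓
  (0,4): δ = 10.55°  ✓
  (0,5): δ = 16.10°  ✓
  (0,6): δ = 57.82°  ✓
  (1,2): δ = 147.79°  ·
  (1,3): δ = 117.33°  ·
  (1,4): δ = 89.16°  ·
  (1,5): δ = 62.51°  ✓
  (1,6): δ = 20.79°  ✓
  (2,3): δ = 149.54°  ·
  (2,4): δ = 121.37°  ·
  (2,5): δ = 94.72°  ·
  (2,6): δ = 53.00°  ✓
  (3,4): δ = 151.83°  ·
  (3,5): δ = 125.18°  ·
  (3,6): δ = 83.46°  ·
  (4,5): δ = 153.35°  ·
  (4,6): δ = 111.63°  ·
  (5,6): δ = 138.28°  ·
antipodal pairs: 8

count = 8; pairs: (0,2), (0,3), (0,4), (0,5), (0,6), (1,5), (1,6), (2,6)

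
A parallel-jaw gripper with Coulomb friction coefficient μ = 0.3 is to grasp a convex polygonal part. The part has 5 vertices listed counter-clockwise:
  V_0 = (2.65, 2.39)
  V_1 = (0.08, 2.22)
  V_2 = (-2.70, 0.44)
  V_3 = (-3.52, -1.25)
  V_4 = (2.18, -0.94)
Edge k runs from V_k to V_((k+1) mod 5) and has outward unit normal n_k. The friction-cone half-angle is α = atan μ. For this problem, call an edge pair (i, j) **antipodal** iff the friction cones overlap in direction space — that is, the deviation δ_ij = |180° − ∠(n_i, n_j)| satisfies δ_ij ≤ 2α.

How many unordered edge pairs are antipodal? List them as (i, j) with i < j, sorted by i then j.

α = atan 0.3 = 16.70°;  2α = 33.40°
n_0 = (-0.0660, +0.9978)
n_1 = (-0.5392, +0.8422)
n_2 = (-0.8997, +0.4365)
n_3 = (+0.0543, -0.9985)
n_4 = (+0.9902, -0.1398)
  (0,1): δ = 151.15°  ·
  (0,2): δ = 119.67°  ·
  (0,3): δ = 0.67°  ✓
  (0,4): δ = 78.18°  ·
  (1,2): δ = 148.51°  ·
  (1,3): δ = 29.52°  ✓
  (1,4): δ = 49.34°  ·
  (2,3): δ = 61.00°  ·
  (2,4): δ = 17.85°  ✓
  (3,4): δ = 101.15°  ·
antipodal pairs: 3

count = 3; pairs: (0,3), (1,3), (2,4)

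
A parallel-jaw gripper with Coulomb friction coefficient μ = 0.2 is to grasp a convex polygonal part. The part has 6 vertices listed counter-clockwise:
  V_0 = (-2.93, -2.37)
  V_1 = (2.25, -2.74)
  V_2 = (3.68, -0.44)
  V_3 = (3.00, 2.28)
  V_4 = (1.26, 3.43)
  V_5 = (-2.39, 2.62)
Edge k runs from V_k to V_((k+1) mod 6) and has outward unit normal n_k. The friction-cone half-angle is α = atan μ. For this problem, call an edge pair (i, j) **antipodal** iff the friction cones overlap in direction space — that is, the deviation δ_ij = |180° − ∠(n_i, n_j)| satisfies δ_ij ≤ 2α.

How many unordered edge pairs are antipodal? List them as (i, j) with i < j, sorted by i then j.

α = atan 0.2 = 11.31°;  2α = 22.62°
n_0 = (-0.0712, -0.9975)
n_1 = (+0.8492, -0.5280)
n_2 = (+0.9701, +0.2425)
n_3 = (+0.5514, +0.8343)
n_4 = (-0.2166, +0.9762)
n_5 = (-0.9942, +0.1076)
  (0,1): δ = 117.79°  ·
  (0,2): δ = 71.88°  ·
  (0,3): δ = 29.38°  ·
  (0,4): δ = 16.60°  ✓
  (0,5): δ = 87.91°  ·
  (1,2): δ = 134.09°  ·
  (1,3): δ = 91.59°  ·
  (1,4): δ = 45.62°  ·
  (1,5): δ = 25.69°  ·
  (2,3): δ = 137.50°  ·
  (2,4): δ = 91.52°  ·
  (2,5): δ = 20.21°  ✓
  (3,4): δ = 134.03°  ·
  (3,5): δ = 62.71°  ·
  (4,5): δ = 108.69°  ·
antipodal pairs: 2

count = 2; pairs: (0,4), (2,5)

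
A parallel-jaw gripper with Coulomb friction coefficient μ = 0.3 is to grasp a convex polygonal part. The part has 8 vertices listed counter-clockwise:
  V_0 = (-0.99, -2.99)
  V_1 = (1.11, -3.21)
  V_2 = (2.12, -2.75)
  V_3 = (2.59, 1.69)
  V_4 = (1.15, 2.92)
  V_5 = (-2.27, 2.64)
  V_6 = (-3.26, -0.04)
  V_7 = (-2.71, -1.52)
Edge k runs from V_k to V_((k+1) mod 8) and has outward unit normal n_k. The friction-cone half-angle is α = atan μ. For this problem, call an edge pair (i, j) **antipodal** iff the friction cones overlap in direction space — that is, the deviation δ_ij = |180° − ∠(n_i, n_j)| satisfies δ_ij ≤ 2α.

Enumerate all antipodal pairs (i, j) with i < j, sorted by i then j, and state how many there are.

count = 6; pairs: (0,4), (1,4), (2,5), (2,6), (3,6), (3,7)

α = atan 0.3 = 16.70°;  2α = 33.40°
n_0 = (-0.1042, -0.9946)
n_1 = (+0.4145, -0.9101)
n_2 = (+0.9944, -0.1053)
n_3 = (+0.6495, +0.7604)
n_4 = (-0.0816, +0.9967)
n_5 = (-0.9380, +0.3465)
n_6 = (-0.9374, -0.3483)
n_7 = (-0.6497, -0.7602)
  (0,1): δ = 149.53°  ·
  (0,2): δ = 90.06°  ·
  (0,3): δ = 34.52°  ·
  (0,4): δ = 10.66°  ✓
  (0,5): δ = 75.71°  ·
  (0,6): δ = 116.37°  ·
  (0,7): δ = 145.46°  ·
  (1,2): δ = 120.53°  ·
  (1,3): δ = 64.99°  ·
  (1,4): δ = 19.81°  ✓
  (1,5): δ = 45.24°  ·
  (1,6): δ = 85.90°  ·
  (1,7): δ = 114.99°  ·
  (2,3): δ = 124.46°  ·
  (2,4): δ = 79.28°  ·
  (2,5): δ = 14.23°  ✓
  (2,6): δ = 26.43°  ✓
  (2,7): δ = 55.52°  ·
  (3,4): δ = 134.82°  ·
  (3,5): δ = 69.77°  ·
  (3,6): δ = 29.11°  ✓
  (3,7): δ = 0.02°  ✓
  (4,5): δ = 114.95°  ·
  (4,6): δ = 74.29°  ·
  (4,7): δ = 45.20°  ·
  (5,6): δ = 139.34°  ·
  (5,7): δ = 110.24°  ·
  (6,7): δ = 150.91°  ·
antipodal pairs: 6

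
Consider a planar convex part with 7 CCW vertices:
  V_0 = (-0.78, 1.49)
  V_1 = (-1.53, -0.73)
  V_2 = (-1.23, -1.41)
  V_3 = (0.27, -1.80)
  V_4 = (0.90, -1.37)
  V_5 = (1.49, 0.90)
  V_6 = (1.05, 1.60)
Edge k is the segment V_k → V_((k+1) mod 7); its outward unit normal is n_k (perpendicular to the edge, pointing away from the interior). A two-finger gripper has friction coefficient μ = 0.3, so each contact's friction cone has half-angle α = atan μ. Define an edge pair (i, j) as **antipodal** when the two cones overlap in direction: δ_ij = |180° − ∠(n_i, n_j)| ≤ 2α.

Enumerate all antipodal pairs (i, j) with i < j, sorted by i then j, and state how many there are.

count = 4; pairs: (0,4), (1,5), (2,6), (3,6)

α = atan 0.3 = 16.70°;  2α = 33.40°
n_0 = (-0.9474, +0.3201)
n_1 = (-0.9149, -0.4036)
n_2 = (-0.2516, -0.9678)
n_3 = (+0.5637, -0.8259)
n_4 = (+0.9678, -0.2516)
n_5 = (+0.8466, +0.5322)
n_6 = (-0.0600, +0.9982)
  (0,1): δ = 137.53°  ·
  (0,2): δ = 85.91°  ·
  (0,3): δ = 37.02°  ·
  (0,4): δ = 4.10°  ✓
  (0,5): δ = 50.82°  ·
  (0,6): δ = 112.11°  ·
  (1,2): δ = 128.38°  ·
  (1,3): δ = 79.49°  ·
  (1,4): δ = 38.38°  ·
  (1,5): δ = 8.35°  ✓
  (1,6): δ = 69.63°  ·
  (2,3): δ = 131.11°  ·
  (2,4): δ = 90.00°  ·
  (2,5): δ = 43.27°  ·
  (2,6): δ = 18.01°  ✓
  (3,4): δ = 138.88°  ·
  (3,5): δ = 92.16°  ·
  (3,6): δ = 30.88°  ✓
  (4,5): δ = 133.28°  ·
  (4,6): δ = 71.99°  ·
  (5,6): δ = 118.71°  ·
antipodal pairs: 4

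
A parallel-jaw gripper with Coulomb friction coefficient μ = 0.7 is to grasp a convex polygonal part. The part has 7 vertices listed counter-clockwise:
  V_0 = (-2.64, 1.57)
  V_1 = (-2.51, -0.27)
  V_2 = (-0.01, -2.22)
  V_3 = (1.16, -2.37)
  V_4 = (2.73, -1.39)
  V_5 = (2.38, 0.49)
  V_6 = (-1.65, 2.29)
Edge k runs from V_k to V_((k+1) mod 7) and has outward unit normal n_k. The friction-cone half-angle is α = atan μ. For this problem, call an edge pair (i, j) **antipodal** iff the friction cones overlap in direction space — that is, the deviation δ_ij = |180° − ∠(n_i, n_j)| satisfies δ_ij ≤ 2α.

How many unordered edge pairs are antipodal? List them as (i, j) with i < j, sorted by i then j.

α = atan 0.7 = 34.99°;  2α = 69.98°
n_0 = (-0.9975, -0.0705)
n_1 = (-0.6150, -0.7885)
n_2 = (-0.1272, -0.9919)
n_3 = (+0.5295, -0.8483)
n_4 = (+0.9831, +0.1830)
n_5 = (+0.4078, +0.9131)
n_6 = (-0.5882, +0.8087)
  (0,1): δ = 132.00°  ·
  (0,2): δ = 101.35°  ·
  (0,3): δ = 62.07°  ✓
  (0,4): δ = 6.50°  ✓
  (0,5): δ = 61.89°  ✓
  (0,6): δ = 121.99°  ·
  (1,2): δ = 149.35°  ·
  (1,3): δ = 110.07°  ·
  (1,4): δ = 41.50°  ✓
  (1,5): δ = 13.89°  ✓
  (1,6): δ = 73.98°  ·
  (2,3): δ = 140.72°  ·
  (2,4): δ = 72.15°  ·
  (2,5): δ = 16.76°  ✓
  (2,6): δ = 43.33°  ✓
  (3,4): δ = 111.43°  ·
  (3,5): δ = 56.04°  ✓
  (3,6): δ = 4.05°  ✓
  (4,5): δ = 124.61°  ·
  (4,6): δ = 64.52°  ✓
  (5,6): δ = 119.90°  ·
antipodal pairs: 10

count = 10; pairs: (0,3), (0,4), (0,5), (1,4), (1,5), (2,5), (2,6), (3,5), (3,6), (4,6)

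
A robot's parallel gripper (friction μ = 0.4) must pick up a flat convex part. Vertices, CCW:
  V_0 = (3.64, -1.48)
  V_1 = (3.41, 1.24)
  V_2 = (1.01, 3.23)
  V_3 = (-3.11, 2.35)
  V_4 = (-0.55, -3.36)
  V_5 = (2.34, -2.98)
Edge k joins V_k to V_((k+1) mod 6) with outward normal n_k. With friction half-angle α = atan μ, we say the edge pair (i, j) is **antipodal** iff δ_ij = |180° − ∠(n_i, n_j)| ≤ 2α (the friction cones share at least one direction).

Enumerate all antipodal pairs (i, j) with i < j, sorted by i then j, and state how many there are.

α = atan 0.4 = 21.80°;  2α = 43.60°
n_0 = (+0.9964, +0.0843)
n_1 = (+0.6383, +0.7698)
n_2 = (-0.2089, +0.9779)
n_3 = (-0.9125, -0.4091)
n_4 = (+0.1304, -0.9915)
n_5 = (+0.7557, -0.6549)
  (0,1): δ = 134.50°  ·
  (0,2): δ = 82.78°  ·
  (0,3): δ = 19.32°  ✓
  (0,4): δ = 92.66°  ·
  (0,5): δ = 134.25°  ·
  (1,2): δ = 128.28°  ·
  (1,3): δ = 26.19°  ✓
  (1,4): δ = 47.16°  ·
  (1,5): δ = 88.75°  ·
  (2,3): δ = 77.91°  ·
  (2,4): δ = 4.57°  ✓
  (2,5): δ = 37.03°  ✓
  (3,4): δ = 106.66°  ·
  (3,5): δ = 65.06°  ·
  (4,5): δ = 138.41°  ·
antipodal pairs: 4

count = 4; pairs: (0,3), (1,3), (2,4), (2,5)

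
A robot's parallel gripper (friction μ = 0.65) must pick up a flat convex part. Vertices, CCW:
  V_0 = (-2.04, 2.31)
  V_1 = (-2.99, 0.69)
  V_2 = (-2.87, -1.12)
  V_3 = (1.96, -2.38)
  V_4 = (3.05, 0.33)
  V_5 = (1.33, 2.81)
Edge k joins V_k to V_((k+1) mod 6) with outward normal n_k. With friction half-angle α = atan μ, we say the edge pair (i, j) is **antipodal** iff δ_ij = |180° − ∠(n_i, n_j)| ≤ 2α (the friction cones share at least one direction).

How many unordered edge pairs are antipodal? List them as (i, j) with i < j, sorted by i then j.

α = atan 0.65 = 33.02°;  2α = 66.05°
n_0 = (-0.8626, +0.5059)
n_1 = (-0.9978, -0.0662)
n_2 = (-0.2524, -0.9676)
n_3 = (+0.9278, -0.3732)
n_4 = (+0.8217, +0.5699)
n_5 = (-0.1468, +0.9892)
  (0,1): δ = 145.82°  ·
  (0,2): δ = 74.23°  ·
  (0,3): δ = 8.48°  ✓
  (0,4): δ = 65.13°  ✓
  (0,5): δ = 128.83°  ·
  (1,2): δ = 108.41°  ·
  (1,3): δ = 25.70°  ✓
  (1,4): δ = 30.95°  ✓
  (1,5): δ = 94.65°  ·
  (2,3): δ = 97.29°  ·
  (2,4): δ = 40.64°  ✓
  (2,5): δ = 23.06°  ✓
  (3,4): δ = 123.35°  ·
  (3,5): δ = 59.65°  ✓
  (4,5): δ = 116.30°  ·
antipodal pairs: 7

count = 7; pairs: (0,3), (0,4), (1,3), (1,4), (2,4), (2,5), (3,5)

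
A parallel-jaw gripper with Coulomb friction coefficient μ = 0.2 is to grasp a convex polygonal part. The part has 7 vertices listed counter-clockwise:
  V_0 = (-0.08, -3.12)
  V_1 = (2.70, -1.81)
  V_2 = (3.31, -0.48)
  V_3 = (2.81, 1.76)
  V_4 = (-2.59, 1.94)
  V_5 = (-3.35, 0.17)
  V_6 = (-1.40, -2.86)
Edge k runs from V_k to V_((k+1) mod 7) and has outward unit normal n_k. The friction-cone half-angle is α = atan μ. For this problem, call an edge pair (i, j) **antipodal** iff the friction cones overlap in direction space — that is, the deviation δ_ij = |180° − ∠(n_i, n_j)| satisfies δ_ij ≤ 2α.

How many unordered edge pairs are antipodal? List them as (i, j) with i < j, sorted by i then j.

α = atan 0.2 = 11.31°;  2α = 22.62°
n_0 = (+0.4263, -0.9046)
n_1 = (+0.9090, -0.4169)
n_2 = (+0.9760, +0.2179)
n_3 = (+0.0333, +0.9994)
n_4 = (-0.9189, +0.3945)
n_5 = (-0.8409, -0.5412)
n_6 = (-0.1933, -0.9811)
  (0,1): δ = 139.87°  ·
  (0,2): δ = 102.65°  ·
  (0,3): δ = 27.14°  ·
  (0,4): δ = 41.53°  ·
  (0,5): δ = 97.53°  ·
  (0,6): δ = 143.63°  ·
  (1,2): δ = 142.78°  ·
  (1,3): δ = 67.27°  ·
  (1,4): δ = 1.40°  ✓
  (1,5): δ = 57.40°  ·
  (1,6): δ = 103.50°  ·
  (2,3): δ = 104.49°  ·
  (2,4): δ = 35.82°  ·
  (2,5): δ = 20.18°  ✓
  (2,6): δ = 66.27°  ·
  (3,4): δ = 111.33°  ·
  (3,5): δ = 55.33°  ·
  (3,6): δ = 9.23°  ✓
  (4,5): δ = 124.00°  ·
  (4,6): δ = 77.91°  ·
  (5,6): δ = 133.91°  ·
antipodal pairs: 3

count = 3; pairs: (1,4), (2,5), (3,6)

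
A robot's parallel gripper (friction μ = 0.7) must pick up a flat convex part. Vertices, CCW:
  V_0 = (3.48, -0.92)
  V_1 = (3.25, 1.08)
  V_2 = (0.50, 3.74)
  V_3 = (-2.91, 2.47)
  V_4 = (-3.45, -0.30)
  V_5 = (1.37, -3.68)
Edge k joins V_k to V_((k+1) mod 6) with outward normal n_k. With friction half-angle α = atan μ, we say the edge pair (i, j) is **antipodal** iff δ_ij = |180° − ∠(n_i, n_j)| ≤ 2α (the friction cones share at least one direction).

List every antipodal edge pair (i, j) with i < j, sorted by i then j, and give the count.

α = atan 0.7 = 34.99°;  2α = 69.98°
n_0 = (+0.9935, +0.1142)
n_1 = (+0.6952, +0.7188)
n_2 = (-0.3490, +0.9371)
n_3 = (-0.9815, +0.1913)
n_4 = (-0.5741, -0.8188)
n_5 = (+0.7944, -0.6073)
  (0,1): δ = 140.61°  ·
  (0,2): δ = 76.13°  ·
  (0,3): δ = 17.59°  ✓
  (0,4): δ = 48.40°  ✓
  (0,5): δ = 136.04°  ·
  (1,2): δ = 115.53°  ·
  (1,3): δ = 56.98°  ✓
  (1,4): δ = 9.01°  ✓
  (1,5): δ = 96.65°  ·
  (2,3): δ = 121.46°  ·
  (2,4): δ = 55.47°  ✓
  (2,5): δ = 32.18°  ✓
  (3,4): δ = 114.01°  ·
  (3,5): δ = 26.37°  ✓
  (4,5): δ = 92.36°  ·
antipodal pairs: 7

count = 7; pairs: (0,3), (0,4), (1,3), (1,4), (2,4), (2,5), (3,5)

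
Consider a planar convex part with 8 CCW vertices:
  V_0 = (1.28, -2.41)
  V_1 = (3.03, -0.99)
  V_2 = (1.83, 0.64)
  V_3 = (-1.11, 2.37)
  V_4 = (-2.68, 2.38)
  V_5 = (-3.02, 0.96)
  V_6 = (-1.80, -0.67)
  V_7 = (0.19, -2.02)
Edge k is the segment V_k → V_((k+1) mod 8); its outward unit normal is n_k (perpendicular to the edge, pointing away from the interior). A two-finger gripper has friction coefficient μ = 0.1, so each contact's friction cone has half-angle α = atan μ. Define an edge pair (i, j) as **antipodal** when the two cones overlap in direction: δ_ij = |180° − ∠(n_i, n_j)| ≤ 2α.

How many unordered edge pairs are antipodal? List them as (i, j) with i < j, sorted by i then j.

α = atan 0.1 = 5.71°;  2α = 11.42°
n_0 = (+0.6301, -0.7765)
n_1 = (+0.8053, +0.5929)
n_2 = (+0.5071, +0.8619)
n_3 = (+0.0064, +1.0000)
n_4 = (-0.9725, +0.2329)
n_5 = (-0.8006, -0.5992)
n_6 = (-0.5614, -0.8275)
n_7 = (-0.3369, -0.9415)
  (0,1): δ = 92.70°  ·
  (0,2): δ = 69.53°  ·
  (0,3): δ = 39.42°  ·
  (0,4): δ = 37.48°  ·
  (0,5): δ = 87.76°  ·
  (0,6): δ = 106.79°  ·
  (0,7): δ = 121.26°  ·
  (1,2): δ = 156.83°  ·
  (1,3): δ = 126.73°  ·
  (1,4): δ = 49.83°  ·
  (1,5): δ = 0.45°  ✓
  (1,6): δ = 19.49°  ·
  (1,7): δ = 33.95°  ·
  (2,3): δ = 149.89°  ·
  (2,4): δ = 72.99°  ·
  (2,5): δ = 22.71°  ·
  (2,6): δ = 3.68°  ✓
  (2,7): δ = 10.79°  ✓
  (3,4): δ = 103.10°  ·
  (3,5): δ = 52.82°  ·
  (3,6): δ = 33.79°  ·
  (3,7): δ = 19.32°  ·
  (4,5): δ = 129.72°  ·
  (4,6): δ = 110.69°  ·
  (4,7): δ = 96.22°  ·
  (5,6): δ = 160.97°  ·
  (5,7): δ = 146.50°  ·
  (6,7): δ = 165.53°  ·
antipodal pairs: 3

count = 3; pairs: (1,5), (2,6), (2,7)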